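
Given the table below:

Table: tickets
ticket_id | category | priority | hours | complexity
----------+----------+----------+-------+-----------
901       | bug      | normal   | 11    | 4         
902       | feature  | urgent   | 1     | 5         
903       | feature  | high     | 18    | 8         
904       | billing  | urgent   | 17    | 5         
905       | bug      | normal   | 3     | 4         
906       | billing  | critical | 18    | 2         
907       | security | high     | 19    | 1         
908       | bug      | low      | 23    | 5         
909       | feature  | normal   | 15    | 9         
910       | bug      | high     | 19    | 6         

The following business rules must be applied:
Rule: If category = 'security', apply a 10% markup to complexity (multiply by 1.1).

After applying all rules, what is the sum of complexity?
49.1

Step 1: Records with category = 'security' have total complexity = 1
Step 2: Apply multiplier: 1 × 1.1 = 1.1
Step 3: Other records total: 48
Step 4: Final sum = 1.1 + 48 = 49.1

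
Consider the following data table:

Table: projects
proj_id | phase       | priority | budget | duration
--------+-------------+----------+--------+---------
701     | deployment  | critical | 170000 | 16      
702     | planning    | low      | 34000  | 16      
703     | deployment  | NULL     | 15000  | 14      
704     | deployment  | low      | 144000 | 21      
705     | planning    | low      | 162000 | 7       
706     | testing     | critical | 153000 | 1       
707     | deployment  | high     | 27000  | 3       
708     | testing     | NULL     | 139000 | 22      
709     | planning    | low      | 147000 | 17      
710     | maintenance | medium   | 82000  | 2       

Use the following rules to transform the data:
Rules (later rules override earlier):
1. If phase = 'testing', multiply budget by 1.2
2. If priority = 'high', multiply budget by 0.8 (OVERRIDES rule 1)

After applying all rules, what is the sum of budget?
1126000.0

Step 1: Rule 2 takes priority for records with priority = 'high'
  - 1 records: 27000 × 0.8 = 21600.0
Step 2: Rule 1 applies to remaining records with phase = 'testing'
  - 2 records: 292000 × 1.2 = 350400.0
Step 3: Other records unchanged: 754000
Step 4: Final sum = 21600.0 + 350400.0 + 754000 = 1126000.0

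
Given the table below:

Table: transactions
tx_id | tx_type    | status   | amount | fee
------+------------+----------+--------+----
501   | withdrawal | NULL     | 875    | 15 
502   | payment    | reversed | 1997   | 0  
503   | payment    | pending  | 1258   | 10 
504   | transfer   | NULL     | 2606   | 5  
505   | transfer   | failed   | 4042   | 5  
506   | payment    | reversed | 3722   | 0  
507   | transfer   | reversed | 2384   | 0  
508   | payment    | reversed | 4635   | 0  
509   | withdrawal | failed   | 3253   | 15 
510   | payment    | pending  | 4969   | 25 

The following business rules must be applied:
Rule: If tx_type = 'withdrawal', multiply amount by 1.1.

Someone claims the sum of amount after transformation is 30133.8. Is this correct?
No, the correct result is 30153.8.

Step 1: Calculate the correct sum after transformation
Step 2: Apply multiplier 1.1 to records where tx_type = 'withdrawal'
Step 3: Correct result = 30153.8
Step 4: Claimed result = 30133.8
Step 5: 30153.8 ≠ 30133.8
Conclusion: The claimed result is incorrect. The correct answer is 30153.8.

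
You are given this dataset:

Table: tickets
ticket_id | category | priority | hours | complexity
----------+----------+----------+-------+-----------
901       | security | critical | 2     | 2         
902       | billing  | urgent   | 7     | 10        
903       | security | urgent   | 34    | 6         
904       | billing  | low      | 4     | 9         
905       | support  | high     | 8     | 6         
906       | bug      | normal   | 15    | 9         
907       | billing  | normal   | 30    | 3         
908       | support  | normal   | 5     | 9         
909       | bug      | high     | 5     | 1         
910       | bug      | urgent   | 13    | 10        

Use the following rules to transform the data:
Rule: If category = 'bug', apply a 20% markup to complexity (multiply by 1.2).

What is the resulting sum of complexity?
69.0

Step 1: Records with category = 'bug' have total complexity = 20
Step 2: Apply multiplier: 20 × 1.2 = 24.0
Step 3: Other records total: 45
Step 4: Final sum = 24.0 + 45 = 69.0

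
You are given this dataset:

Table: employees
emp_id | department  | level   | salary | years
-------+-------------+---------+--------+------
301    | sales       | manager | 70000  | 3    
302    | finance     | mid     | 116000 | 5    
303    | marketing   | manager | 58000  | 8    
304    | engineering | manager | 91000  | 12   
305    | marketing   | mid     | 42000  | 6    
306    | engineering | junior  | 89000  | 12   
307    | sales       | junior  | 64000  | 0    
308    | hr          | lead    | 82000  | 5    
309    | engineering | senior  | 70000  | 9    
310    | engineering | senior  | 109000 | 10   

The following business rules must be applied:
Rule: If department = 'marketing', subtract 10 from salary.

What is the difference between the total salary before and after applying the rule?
20

Step 1: Original sum of salary = 791000
Step 2: 2 records have department = 'marketing'
Step 3: Each affected record changes by -10
Step 4: Total change = 2 × -10 = -20
Step 5: New sum = 791000 + -20 = 790980
Step 6: Difference = |790980 - 791000| = 20
        (Sum decreased by 20)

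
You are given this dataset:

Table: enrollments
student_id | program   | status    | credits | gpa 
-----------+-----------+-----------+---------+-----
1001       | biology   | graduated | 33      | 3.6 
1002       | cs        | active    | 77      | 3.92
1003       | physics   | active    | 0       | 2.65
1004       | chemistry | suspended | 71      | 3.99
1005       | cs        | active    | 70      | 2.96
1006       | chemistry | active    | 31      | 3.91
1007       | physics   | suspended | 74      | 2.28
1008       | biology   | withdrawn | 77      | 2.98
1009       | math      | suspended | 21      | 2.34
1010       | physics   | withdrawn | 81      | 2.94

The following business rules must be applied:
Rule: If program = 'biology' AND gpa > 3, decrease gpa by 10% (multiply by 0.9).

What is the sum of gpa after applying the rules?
31.21

Step 1: Find records where program = 'biology' AND gpa > 3
Step 2: 1 records match, summing to 3.6
Step 3: After multiplier: 3.6 × 0.9 = 3.24
Step 4: Unaffected records sum: 27.97
Step 5: Final sum = 3.24 + 27.97 = 31.21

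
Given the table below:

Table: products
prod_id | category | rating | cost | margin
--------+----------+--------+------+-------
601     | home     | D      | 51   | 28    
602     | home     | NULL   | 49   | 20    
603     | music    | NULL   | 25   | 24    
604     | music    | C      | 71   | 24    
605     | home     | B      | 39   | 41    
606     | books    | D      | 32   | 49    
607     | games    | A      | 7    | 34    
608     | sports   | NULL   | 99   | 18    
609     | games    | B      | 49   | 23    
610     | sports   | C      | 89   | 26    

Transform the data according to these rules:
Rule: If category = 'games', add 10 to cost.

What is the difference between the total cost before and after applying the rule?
20

Step 1: Original sum of cost = 511
Step 2: 2 records have category = 'games'
Step 3: Each affected record changes by 10
Step 4: Total change = 2 × 10 = 20
Step 5: New sum = 511 + 20 = 531
Step 6: Difference = |531 - 511| = 20
        (Sum increased by 20)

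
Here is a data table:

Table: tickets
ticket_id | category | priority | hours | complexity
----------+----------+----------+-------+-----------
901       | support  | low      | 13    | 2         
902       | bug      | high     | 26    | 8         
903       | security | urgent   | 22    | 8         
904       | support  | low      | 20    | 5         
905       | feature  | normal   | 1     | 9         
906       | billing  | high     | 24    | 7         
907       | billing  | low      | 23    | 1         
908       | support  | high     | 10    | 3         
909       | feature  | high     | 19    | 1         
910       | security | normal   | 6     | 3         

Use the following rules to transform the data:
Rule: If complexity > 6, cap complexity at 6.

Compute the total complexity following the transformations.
39

Step 1: 4 records have complexity > 6
Step 2: These records originally summed to 32
Step 3: After capping: 4 × 6 = 24
Step 4: Unaffected records sum: 15
Step 5: Final sum = 24 + 15 = 39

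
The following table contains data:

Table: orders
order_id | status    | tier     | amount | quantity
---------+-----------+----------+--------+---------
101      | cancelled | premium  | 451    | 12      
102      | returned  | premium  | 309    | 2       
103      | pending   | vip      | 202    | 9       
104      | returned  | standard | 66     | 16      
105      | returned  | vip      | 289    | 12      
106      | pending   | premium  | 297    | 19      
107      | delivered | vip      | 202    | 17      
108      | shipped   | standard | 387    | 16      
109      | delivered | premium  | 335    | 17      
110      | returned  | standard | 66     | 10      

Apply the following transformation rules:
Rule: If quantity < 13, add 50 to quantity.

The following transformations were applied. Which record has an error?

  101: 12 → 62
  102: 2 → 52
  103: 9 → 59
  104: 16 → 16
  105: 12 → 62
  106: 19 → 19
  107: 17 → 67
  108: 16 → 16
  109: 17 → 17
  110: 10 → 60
Record 107 has an error. The correct transformed value should be 17, not 67.

Step 1: Check each record against the rule
Step 2: Record 107 has quantity = 17
Step 3: Since 17 >= 13, the bonus should not have been applied
Step 4: Correct value = 17, but claimed value = 67
Conclusion: Record 107 has the error.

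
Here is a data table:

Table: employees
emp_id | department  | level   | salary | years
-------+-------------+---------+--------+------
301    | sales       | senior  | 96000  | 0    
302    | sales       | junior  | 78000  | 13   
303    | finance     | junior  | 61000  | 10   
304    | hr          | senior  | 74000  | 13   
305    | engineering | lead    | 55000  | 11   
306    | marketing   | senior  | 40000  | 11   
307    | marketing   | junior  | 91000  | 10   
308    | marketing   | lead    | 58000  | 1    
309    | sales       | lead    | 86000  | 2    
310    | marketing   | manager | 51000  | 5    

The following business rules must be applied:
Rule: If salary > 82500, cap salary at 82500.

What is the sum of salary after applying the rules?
664500

Step 1: 3 records have salary > 82500
Step 2: These records originally summed to 273000
Step 3: After capping: 3 × 82500 = 247500
Step 4: Unaffected records sum: 417000
Step 5: Final sum = 247500 + 417000 = 664500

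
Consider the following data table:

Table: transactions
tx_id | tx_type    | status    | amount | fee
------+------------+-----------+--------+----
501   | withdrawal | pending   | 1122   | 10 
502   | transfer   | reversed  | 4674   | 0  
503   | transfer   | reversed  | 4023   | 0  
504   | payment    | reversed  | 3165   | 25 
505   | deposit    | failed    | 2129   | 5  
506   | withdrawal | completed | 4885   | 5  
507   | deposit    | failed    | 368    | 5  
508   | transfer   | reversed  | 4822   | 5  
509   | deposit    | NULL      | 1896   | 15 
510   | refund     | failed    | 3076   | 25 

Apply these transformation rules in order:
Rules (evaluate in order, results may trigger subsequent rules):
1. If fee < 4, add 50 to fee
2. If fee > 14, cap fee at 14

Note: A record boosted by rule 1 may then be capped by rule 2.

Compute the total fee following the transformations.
100

Step 1: Apply rule 1 to records with fee < 4
  - 2 records get bonus of 50
  - Of these, 2 records then exceed 14 and get capped
Step 2: Apply rule 2 to records with fee > 14
  - 3 records (original) are capped
Step 3: Calculate final sum = 100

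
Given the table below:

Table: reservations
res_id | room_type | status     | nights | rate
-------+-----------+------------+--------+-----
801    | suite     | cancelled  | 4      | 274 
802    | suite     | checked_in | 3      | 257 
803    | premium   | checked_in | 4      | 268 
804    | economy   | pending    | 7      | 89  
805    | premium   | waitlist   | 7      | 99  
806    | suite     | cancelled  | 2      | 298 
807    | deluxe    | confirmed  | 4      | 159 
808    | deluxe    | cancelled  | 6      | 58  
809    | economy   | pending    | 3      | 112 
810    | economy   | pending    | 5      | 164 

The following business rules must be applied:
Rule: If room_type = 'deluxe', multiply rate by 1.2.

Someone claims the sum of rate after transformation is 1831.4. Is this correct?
No, the correct result is 1821.4.

Step 1: Calculate the correct sum after transformation
Step 2: Apply multiplier 1.2 to records where room_type = 'deluxe'
Step 3: Correct result = 1821.4
Step 4: Claimed result = 1831.4
Step 5: 1821.4 ≠ 1831.4
Conclusion: The claimed result is incorrect. The correct answer is 1821.4.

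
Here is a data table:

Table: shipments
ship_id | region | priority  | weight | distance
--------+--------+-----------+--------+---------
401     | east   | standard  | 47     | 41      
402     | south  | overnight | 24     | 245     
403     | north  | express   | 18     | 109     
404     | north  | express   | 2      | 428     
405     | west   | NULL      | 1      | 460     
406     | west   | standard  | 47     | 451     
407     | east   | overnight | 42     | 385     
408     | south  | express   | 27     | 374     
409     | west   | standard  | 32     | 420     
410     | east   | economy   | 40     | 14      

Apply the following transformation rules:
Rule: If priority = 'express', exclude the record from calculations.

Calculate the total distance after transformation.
2016

Step 1: Identify records where priority = 'express'
Step 2: The excluded records sum to 911
Step 3: Original total distance = 2927
Step 4: Remaining total = 2927 - 911 = 2016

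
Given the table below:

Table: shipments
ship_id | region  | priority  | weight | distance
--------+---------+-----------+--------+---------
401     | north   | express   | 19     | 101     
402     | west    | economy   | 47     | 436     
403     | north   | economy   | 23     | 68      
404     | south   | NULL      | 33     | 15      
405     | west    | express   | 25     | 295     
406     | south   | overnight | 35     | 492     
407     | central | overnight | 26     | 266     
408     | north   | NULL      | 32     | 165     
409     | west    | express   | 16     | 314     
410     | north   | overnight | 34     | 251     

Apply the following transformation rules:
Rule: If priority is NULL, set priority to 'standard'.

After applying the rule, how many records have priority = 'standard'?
2

Step 1: Count records where priority IS NULL
Step 2: Found 2 records with NULL priority
Step 3: These records will have priority set to 'standard'
Step 4: Records already having priority = 'standard': 0
Step 5: Answer: 2 + 0 = 2 records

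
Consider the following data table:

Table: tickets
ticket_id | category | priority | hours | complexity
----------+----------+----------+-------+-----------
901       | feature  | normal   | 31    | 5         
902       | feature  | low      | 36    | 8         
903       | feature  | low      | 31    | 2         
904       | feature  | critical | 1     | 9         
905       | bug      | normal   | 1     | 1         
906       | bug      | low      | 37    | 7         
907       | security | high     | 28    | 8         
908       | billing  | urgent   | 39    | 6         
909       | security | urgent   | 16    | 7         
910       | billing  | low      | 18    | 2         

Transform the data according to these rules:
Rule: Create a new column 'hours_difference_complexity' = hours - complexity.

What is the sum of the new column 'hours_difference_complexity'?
183

Step 1: For each record, compute hours - complexity
Example calculations:
  31 - 5 = 26
  36 - 8 = 28
  31 - 2 = 29
  ...
Step 2: Sum all derived values
Step 3: Total = 183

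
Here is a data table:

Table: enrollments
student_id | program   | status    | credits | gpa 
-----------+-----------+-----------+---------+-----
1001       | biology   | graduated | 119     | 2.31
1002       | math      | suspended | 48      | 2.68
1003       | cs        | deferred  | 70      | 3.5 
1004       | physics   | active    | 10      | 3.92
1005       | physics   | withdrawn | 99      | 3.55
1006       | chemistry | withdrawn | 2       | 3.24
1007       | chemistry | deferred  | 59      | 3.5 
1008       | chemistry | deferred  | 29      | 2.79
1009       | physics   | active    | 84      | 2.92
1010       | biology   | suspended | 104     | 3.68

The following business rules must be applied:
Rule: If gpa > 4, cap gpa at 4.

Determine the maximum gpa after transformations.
3.92

Step 1: Original maximum gpa = 3.92
Step 2: Check cap of 4 against maximum
Step 3: No records exceed the cap (max 3.92 <= cap 4), so no capping applies
Step 4: Maximum after transformation = 3.92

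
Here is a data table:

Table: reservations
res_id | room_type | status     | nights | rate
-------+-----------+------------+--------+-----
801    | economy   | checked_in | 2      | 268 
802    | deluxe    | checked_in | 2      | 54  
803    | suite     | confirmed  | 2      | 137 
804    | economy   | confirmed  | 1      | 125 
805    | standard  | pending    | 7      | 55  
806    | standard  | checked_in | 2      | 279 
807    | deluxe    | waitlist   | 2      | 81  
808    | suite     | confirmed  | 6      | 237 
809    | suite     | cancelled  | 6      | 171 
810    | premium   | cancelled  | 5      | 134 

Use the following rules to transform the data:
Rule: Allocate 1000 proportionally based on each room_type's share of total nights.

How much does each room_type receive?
deluxe: 114.29, economy: 85.71, premium: 142.86, standard: 257.14, suite: 400.0

Step 1: Calculate total nights = 35
Step 2: Calculate each room_type's proportion:
  deluxe: 4/35 = 11.43% → 114.29
  economy: 3/35 = 8.57% → 85.71
  premium: 5/35 = 14.29% → 142.86
  standard: 9/35 = 25.71% → 257.14
  suite: 14/35 = 40.00% → 400.0
Step 3: Verify: sum of allocations ≈ 1000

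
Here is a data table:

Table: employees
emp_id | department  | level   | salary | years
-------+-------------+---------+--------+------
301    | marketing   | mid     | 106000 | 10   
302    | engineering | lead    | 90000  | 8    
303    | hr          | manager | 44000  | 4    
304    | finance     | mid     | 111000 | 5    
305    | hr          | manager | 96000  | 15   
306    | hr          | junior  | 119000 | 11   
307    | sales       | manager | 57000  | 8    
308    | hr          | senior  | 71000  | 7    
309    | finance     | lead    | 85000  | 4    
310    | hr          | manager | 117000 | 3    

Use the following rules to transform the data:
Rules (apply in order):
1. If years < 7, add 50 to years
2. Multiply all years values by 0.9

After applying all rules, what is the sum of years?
247.5

Step 1: Apply Rule 1 - Add 50 to records with years < 7
  - 4 records affected: 16 + (4 × 50) = 216
  - Unaffected records: 59
  - Sum after Rule 1: 275
Step 2: Apply Rule 2 - Multiply all by 0.9
  - 275 × 0.9 = 247.5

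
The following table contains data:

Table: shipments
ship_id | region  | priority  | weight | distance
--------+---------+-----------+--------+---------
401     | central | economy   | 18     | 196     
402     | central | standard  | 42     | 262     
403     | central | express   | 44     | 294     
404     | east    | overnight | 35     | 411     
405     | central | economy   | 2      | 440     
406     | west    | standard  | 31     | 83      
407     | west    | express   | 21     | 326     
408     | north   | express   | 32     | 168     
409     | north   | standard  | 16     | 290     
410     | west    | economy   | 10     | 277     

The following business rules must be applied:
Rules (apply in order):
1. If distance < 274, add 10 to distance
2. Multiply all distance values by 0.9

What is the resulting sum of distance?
2508.3

Step 1: Apply Rule 1 - Add 10 to records with distance < 274
  - 4 records affected: 709 + (4 × 10) = 749
  - Unaffected records: 2038
  - Sum after Rule 1: 2787
Step 2: Apply Rule 2 - Multiply all by 0.9
  - 2787 × 0.9 = 2508.3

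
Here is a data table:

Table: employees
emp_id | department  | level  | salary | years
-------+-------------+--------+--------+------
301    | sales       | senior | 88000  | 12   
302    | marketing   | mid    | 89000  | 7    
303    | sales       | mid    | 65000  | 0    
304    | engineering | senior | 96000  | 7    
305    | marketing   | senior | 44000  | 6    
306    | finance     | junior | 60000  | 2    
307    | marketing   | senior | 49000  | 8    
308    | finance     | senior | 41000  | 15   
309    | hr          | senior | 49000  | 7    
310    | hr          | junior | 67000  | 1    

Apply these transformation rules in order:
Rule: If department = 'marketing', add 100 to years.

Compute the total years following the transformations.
365

Step 1: Count records where department = 'marketing': 3
Step 2: Total bonus added: 3 × 100 = 300
Step 3: Original sum of years: 65
Step 4: Final sum = 65 + 300 = 365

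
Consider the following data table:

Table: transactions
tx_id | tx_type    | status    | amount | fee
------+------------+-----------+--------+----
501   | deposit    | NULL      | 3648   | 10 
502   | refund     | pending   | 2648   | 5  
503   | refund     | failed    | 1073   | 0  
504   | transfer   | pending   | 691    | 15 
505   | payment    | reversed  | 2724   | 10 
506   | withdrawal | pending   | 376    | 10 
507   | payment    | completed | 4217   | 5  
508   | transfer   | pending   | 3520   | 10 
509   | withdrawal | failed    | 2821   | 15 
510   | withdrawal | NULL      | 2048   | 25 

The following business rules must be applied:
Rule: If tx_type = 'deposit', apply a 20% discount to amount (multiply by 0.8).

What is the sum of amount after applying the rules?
23036.4

Step 1: Records with tx_type = 'deposit' have total amount = 3648
Step 2: Apply multiplier: 3648 × 0.8 = 2918.4
Step 3: Other records total: 20118
Step 4: Final sum = 2918.4 + 20118 = 23036.4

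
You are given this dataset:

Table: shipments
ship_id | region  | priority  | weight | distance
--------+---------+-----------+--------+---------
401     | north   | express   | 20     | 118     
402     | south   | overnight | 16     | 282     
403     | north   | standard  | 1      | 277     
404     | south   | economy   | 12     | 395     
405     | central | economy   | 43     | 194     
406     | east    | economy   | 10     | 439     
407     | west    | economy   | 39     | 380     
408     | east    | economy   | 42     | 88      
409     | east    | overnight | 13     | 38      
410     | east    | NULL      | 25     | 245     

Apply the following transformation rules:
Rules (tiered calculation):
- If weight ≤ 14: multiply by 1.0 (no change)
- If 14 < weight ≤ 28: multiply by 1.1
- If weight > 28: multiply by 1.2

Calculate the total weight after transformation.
251.9

Step 1: Tier 1 (weight ≤ 14): 4 records, sum = 36 × 1.0 = 36.0
Step 2: Tier 2 (14 < weight ≤ 28): 3 records, sum = 61 × 1.1 = 67.1
Step 3: Tier 3 (weight > 28): 3 records, sum = 124 × 1.2 = 148.8
Step 4: Final sum = 36.0 + 67.1 + 148.8 = 251.9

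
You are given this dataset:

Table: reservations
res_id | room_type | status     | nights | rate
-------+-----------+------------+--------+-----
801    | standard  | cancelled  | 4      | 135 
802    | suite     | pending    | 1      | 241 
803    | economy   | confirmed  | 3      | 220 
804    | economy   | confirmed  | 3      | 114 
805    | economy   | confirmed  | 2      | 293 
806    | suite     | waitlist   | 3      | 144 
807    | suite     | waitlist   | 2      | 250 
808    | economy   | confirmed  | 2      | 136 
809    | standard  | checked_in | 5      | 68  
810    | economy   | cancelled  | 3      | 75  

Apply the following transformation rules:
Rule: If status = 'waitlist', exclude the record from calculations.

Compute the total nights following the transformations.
23

Step 1: Identify records where status = 'waitlist'
Step 2: The excluded records sum to 5
Step 3: Original total nights = 28
Step 4: Remaining total = 28 - 5 = 23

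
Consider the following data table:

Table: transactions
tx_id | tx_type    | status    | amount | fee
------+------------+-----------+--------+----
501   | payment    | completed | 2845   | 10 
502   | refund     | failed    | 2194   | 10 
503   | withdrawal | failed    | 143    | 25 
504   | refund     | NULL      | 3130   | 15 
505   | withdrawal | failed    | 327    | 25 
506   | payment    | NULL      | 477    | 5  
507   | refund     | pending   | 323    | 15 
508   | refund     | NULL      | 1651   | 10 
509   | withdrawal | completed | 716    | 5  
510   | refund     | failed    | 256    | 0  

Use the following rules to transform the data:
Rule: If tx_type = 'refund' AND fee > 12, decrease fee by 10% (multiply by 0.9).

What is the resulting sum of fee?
117.0

Step 1: Find records where tx_type = 'refund' AND fee > 12
Step 2: 2 records match, summing to 30
Step 3: After multiplier: 30 × 0.9 = 27.0
Step 4: Unaffected records sum: 90
Step 5: Final sum = 27.0 + 90 = 117.0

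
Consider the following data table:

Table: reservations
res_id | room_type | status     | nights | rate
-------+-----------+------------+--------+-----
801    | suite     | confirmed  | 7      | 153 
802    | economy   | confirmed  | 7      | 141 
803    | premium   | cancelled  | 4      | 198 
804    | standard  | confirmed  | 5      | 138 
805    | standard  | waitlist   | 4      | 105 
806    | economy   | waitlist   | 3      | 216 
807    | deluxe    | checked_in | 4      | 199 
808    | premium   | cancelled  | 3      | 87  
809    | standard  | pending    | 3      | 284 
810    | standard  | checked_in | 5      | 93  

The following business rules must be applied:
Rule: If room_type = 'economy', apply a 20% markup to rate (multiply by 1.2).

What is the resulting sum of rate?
1685.4

Step 1: Records with room_type = 'economy' have total rate = 357
Step 2: Apply multiplier: 357 × 1.2 = 428.4
Step 3: Other records total: 1257
Step 4: Final sum = 428.4 + 1257 = 1685.4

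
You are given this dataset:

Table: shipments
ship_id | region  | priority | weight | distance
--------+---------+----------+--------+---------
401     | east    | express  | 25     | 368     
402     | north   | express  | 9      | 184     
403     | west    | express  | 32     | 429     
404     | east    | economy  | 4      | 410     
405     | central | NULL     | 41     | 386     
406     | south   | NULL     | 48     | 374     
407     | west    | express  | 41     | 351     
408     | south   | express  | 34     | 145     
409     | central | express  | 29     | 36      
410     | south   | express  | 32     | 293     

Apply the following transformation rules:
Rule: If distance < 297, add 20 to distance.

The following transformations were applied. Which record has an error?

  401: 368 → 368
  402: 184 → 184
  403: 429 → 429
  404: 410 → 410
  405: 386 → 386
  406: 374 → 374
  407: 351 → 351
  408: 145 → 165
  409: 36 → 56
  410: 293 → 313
Record 402 has an error. The correct transformed value should be 204, not 184.

Step 1: Check each record against the rule
Step 2: Record 402 has distance = 184
Step 3: Since 184 < 297, the bonus should have been applied
Step 4: Correct value = 204, but claimed value = 184
Conclusion: Record 402 has the error.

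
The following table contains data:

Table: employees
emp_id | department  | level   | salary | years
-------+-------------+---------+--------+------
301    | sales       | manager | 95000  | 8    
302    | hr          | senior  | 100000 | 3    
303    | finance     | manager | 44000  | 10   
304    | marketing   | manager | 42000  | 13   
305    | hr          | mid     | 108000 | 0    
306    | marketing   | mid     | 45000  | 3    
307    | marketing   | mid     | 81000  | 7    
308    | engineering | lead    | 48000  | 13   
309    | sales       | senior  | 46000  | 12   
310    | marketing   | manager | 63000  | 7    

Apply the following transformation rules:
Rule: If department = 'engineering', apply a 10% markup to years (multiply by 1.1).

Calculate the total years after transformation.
77.3

Step 1: Records with department = 'engineering' have total years = 13
Step 2: Apply multiplier: 13 × 1.1 = 14.3
Step 3: Other records total: 63
Step 4: Final sum = 14.3 + 63 = 77.3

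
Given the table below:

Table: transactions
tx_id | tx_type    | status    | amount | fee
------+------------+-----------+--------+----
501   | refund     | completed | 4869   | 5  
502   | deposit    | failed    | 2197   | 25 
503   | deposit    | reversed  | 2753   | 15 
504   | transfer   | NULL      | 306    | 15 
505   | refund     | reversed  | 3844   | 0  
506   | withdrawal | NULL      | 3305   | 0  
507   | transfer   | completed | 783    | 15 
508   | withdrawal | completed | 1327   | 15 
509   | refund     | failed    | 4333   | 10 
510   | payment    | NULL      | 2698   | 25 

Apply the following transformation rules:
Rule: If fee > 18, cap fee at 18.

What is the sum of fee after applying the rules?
111

Step 1: 2 records have fee > 18
Step 2: These records originally summed to 50
Step 3: After capping: 2 × 18 = 36
Step 4: Unaffected records sum: 75
Step 5: Final sum = 36 + 75 = 111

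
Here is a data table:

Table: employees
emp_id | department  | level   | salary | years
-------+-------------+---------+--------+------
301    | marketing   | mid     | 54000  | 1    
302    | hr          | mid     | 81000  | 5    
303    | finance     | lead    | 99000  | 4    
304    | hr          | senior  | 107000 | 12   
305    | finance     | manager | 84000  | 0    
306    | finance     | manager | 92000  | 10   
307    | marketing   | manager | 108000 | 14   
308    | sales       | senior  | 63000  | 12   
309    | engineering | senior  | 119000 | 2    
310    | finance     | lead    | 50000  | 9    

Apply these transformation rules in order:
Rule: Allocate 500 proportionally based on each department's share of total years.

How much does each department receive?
engineering: 14.49, finance: 166.67, hr: 123.19, marketing: 108.7, sales: 86.96

Step 1: Calculate total years = 69
Step 2: Calculate each department's proportion:
  engineering: 2/69 = 2.90% → 14.49
  finance: 23/69 = 33.33% → 166.67
  hr: 17/69 = 24.64% → 123.19
  marketing: 15/69 = 21.74% → 108.7
  sales: 12/69 = 17.39% → 86.96
Step 3: Verify: sum of allocations ≈ 500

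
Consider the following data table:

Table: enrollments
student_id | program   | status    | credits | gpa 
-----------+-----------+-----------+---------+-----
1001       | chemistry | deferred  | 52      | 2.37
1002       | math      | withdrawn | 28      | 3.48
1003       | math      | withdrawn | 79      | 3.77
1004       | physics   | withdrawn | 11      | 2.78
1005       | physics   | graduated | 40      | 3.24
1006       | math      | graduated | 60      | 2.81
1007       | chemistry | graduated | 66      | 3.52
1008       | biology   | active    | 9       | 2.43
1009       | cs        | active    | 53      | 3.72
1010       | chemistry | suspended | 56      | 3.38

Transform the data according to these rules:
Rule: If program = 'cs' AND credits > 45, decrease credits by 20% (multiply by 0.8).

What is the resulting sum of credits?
443.4

Step 1: Find records where program = 'cs' AND credits > 45
Step 2: 1 records match, summing to 53
Step 3: After multiplier: 53 × 0.8 = 42.4
Step 4: Unaffected records sum: 401
Step 5: Final sum = 42.4 + 401 = 443.4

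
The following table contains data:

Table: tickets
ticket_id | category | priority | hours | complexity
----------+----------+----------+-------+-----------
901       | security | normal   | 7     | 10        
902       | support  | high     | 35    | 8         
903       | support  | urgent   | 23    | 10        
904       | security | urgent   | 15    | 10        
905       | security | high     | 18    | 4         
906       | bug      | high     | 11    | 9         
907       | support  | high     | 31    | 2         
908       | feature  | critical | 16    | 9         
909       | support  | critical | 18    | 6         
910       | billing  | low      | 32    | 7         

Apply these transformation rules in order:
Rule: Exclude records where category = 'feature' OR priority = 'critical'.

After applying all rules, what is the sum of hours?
172

Step 1: Find records where category = 'feature' OR priority = 'critical'
Step 2: 2 records match, summing to 34
Step 3: Original sum: 206
Step 4: Remaining sum = 206 - 34 = 172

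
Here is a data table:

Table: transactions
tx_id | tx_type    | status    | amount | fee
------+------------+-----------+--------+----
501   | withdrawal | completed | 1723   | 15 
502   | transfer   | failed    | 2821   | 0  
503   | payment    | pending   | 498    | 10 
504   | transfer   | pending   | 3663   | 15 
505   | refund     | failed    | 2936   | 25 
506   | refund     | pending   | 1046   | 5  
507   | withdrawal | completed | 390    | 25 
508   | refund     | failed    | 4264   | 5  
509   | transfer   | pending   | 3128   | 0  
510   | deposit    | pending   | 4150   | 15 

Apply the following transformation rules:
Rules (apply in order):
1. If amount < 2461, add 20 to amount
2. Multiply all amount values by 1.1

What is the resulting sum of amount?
27168.9

Step 1: Apply Rule 1 - Add 20 to records with amount < 2461
  - 4 records affected: 3657 + (4 × 20) = 3737
  - Unaffected records: 20962
  - Sum after Rule 1: 24699
Step 2: Apply Rule 2 - Multiply all by 1.1
  - 24699 × 1.1 = 27168.9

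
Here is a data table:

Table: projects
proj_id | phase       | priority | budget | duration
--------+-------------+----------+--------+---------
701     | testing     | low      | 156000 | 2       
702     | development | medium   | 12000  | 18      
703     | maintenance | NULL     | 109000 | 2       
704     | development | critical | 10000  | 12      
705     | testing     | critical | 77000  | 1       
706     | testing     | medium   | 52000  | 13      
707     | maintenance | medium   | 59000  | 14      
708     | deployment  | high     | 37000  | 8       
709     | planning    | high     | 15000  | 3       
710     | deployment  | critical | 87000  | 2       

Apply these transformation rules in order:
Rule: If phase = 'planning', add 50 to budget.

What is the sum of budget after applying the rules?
614050

Step 1: Count records where phase = 'planning': 1
Step 2: Total bonus added: 1 × 50 = 50
Step 3: Original sum of budget: 614000
Step 4: Final sum = 614000 + 50 = 614050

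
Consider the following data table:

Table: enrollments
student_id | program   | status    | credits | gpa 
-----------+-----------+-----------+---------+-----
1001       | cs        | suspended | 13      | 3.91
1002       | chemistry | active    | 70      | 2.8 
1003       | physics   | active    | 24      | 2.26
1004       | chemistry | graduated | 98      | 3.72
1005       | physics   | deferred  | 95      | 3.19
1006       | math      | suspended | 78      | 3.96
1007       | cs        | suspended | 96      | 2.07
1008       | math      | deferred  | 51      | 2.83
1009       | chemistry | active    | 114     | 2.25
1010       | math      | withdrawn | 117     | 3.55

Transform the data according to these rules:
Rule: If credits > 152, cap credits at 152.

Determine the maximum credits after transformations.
117

Step 1: Original maximum credits = 117
Step 2: Check cap of 152 against maximum
Step 3: No records exceed the cap (max 117 <= cap 152), so no capping applies
Step 4: Maximum after transformation = 117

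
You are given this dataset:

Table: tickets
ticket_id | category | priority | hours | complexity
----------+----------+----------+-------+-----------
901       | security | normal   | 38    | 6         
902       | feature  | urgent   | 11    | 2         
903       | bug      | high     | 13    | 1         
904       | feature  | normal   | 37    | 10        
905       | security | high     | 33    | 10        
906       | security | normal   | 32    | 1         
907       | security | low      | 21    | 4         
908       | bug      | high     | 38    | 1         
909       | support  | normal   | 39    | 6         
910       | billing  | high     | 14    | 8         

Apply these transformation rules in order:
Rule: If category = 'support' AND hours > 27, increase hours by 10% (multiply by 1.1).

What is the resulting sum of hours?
279.9

Step 1: Find records where category = 'support' AND hours > 27
Step 2: 1 records match, summing to 39
Step 3: After multiplier: 39 × 1.1 = 42.9
Step 4: Unaffected records sum: 237
Step 5: Final sum = 42.9 + 237 = 279.9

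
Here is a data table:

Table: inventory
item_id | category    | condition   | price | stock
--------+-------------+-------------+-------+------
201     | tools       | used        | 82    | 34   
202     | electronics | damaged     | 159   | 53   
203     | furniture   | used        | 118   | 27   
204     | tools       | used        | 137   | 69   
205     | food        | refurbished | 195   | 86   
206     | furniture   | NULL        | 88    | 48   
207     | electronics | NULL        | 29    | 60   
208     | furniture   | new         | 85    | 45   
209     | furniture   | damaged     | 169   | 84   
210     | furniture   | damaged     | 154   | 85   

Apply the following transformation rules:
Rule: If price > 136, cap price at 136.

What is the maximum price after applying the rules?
136

Step 1: Original maximum price = 195
Step 2: Apply cap at 136
Step 3: 5 records had price > 136 and were capped
Step 4: Maximum after transformation = 136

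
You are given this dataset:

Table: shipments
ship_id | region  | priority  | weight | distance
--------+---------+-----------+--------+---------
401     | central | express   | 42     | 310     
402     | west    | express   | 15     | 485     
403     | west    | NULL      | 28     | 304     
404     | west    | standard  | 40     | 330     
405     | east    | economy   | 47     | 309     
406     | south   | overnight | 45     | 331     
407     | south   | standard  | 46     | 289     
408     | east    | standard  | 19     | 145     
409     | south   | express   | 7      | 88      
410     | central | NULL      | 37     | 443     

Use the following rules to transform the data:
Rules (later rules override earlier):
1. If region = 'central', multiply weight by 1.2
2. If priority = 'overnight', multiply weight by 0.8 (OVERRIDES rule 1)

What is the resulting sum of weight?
332.8

Step 1: Rule 2 takes priority for records with priority = 'overnight'
  - 1 records: 45 × 0.8 = 36.0
Step 2: Rule 1 applies to remaining records with region = 'central'
  - 2 records: 79 × 1.2 = 94.8
Step 3: Other records unchanged: 202
Step 4: Final sum = 36.0 + 94.8 + 202 = 332.8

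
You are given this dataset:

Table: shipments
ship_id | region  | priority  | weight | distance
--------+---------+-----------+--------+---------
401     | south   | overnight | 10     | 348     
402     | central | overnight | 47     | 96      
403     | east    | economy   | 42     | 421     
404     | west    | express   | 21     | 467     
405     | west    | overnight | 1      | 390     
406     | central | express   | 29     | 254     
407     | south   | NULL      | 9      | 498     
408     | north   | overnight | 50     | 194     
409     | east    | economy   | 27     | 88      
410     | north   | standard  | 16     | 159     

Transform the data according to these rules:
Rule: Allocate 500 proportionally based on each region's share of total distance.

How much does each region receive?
central: 60.03, east: 87.31, north: 60.55, south: 145.11, west: 147.0

Step 1: Calculate total distance = 2915
Step 2: Calculate each region's proportion:
  central: 350/2915 = 12.01% → 60.03
  east: 509/2915 = 17.46% → 87.31
  north: 353/2915 = 12.11% → 60.55
  south: 846/2915 = 29.02% → 145.11
  west: 857/2915 = 29.40% → 147.0
Step 3: Verify: sum of allocations ≈ 500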